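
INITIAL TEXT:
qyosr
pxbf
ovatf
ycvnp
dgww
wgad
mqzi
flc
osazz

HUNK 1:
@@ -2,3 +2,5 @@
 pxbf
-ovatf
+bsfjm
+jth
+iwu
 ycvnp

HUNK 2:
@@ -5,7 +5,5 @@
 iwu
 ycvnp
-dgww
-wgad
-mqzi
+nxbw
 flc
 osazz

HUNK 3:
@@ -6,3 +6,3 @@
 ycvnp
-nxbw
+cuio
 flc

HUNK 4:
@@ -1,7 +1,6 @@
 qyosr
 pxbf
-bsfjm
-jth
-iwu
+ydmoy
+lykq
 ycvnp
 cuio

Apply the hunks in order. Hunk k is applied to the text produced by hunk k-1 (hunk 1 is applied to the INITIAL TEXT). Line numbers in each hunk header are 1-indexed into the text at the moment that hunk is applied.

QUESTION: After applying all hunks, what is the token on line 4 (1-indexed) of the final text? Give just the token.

Answer: lykq

Derivation:
Hunk 1: at line 2 remove [ovatf] add [bsfjm,jth,iwu] -> 11 lines: qyosr pxbf bsfjm jth iwu ycvnp dgww wgad mqzi flc osazz
Hunk 2: at line 5 remove [dgww,wgad,mqzi] add [nxbw] -> 9 lines: qyosr pxbf bsfjm jth iwu ycvnp nxbw flc osazz
Hunk 3: at line 6 remove [nxbw] add [cuio] -> 9 lines: qyosr pxbf bsfjm jth iwu ycvnp cuio flc osazz
Hunk 4: at line 1 remove [bsfjm,jth,iwu] add [ydmoy,lykq] -> 8 lines: qyosr pxbf ydmoy lykq ycvnp cuio flc osazz
Final line 4: lykq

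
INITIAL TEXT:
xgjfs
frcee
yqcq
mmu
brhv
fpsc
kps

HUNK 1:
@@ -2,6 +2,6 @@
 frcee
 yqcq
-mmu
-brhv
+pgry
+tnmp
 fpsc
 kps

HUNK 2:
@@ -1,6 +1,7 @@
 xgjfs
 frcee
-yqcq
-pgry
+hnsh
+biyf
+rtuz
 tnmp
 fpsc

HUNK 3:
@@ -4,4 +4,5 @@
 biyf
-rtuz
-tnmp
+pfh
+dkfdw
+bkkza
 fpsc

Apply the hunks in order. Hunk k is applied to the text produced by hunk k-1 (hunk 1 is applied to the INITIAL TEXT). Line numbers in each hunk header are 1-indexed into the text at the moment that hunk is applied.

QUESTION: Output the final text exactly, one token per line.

Answer: xgjfs
frcee
hnsh
biyf
pfh
dkfdw
bkkza
fpsc
kps

Derivation:
Hunk 1: at line 2 remove [mmu,brhv] add [pgry,tnmp] -> 7 lines: xgjfs frcee yqcq pgry tnmp fpsc kps
Hunk 2: at line 1 remove [yqcq,pgry] add [hnsh,biyf,rtuz] -> 8 lines: xgjfs frcee hnsh biyf rtuz tnmp fpsc kps
Hunk 3: at line 4 remove [rtuz,tnmp] add [pfh,dkfdw,bkkza] -> 9 lines: xgjfs frcee hnsh biyf pfh dkfdw bkkza fpsc kps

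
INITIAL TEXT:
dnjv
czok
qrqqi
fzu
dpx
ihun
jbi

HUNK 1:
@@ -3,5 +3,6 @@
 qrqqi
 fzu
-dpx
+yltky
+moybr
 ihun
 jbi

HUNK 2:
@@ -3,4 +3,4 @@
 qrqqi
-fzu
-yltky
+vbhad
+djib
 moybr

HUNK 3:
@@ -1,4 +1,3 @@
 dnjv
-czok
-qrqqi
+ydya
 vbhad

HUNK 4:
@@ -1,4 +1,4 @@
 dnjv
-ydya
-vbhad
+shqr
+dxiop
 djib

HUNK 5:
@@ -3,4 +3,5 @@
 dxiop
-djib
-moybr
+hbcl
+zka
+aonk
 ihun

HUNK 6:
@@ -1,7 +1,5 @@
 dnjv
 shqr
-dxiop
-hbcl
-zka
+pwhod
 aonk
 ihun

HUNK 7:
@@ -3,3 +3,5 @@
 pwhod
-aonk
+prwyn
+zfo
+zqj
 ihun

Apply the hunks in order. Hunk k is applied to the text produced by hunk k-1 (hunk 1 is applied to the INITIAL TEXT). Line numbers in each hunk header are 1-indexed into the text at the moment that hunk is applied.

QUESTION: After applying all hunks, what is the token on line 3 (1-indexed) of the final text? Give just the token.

Hunk 1: at line 3 remove [dpx] add [yltky,moybr] -> 8 lines: dnjv czok qrqqi fzu yltky moybr ihun jbi
Hunk 2: at line 3 remove [fzu,yltky] add [vbhad,djib] -> 8 lines: dnjv czok qrqqi vbhad djib moybr ihun jbi
Hunk 3: at line 1 remove [czok,qrqqi] add [ydya] -> 7 lines: dnjv ydya vbhad djib moybr ihun jbi
Hunk 4: at line 1 remove [ydya,vbhad] add [shqr,dxiop] -> 7 lines: dnjv shqr dxiop djib moybr ihun jbi
Hunk 5: at line 3 remove [djib,moybr] add [hbcl,zka,aonk] -> 8 lines: dnjv shqr dxiop hbcl zka aonk ihun jbi
Hunk 6: at line 1 remove [dxiop,hbcl,zka] add [pwhod] -> 6 lines: dnjv shqr pwhod aonk ihun jbi
Hunk 7: at line 3 remove [aonk] add [prwyn,zfo,zqj] -> 8 lines: dnjv shqr pwhod prwyn zfo zqj ihun jbi
Final line 3: pwhod

Answer: pwhod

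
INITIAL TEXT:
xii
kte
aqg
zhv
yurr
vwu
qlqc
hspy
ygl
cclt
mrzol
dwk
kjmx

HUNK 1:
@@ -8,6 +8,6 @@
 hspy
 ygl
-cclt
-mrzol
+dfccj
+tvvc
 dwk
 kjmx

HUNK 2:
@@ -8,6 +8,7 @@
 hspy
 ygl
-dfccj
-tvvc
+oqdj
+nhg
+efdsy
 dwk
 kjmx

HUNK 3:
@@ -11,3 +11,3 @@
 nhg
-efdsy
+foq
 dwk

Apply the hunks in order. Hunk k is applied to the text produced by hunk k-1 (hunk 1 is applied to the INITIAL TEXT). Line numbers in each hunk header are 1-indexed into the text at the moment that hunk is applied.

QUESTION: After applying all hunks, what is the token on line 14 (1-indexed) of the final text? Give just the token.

Hunk 1: at line 8 remove [cclt,mrzol] add [dfccj,tvvc] -> 13 lines: xii kte aqg zhv yurr vwu qlqc hspy ygl dfccj tvvc dwk kjmx
Hunk 2: at line 8 remove [dfccj,tvvc] add [oqdj,nhg,efdsy] -> 14 lines: xii kte aqg zhv yurr vwu qlqc hspy ygl oqdj nhg efdsy dwk kjmx
Hunk 3: at line 11 remove [efdsy] add [foq] -> 14 lines: xii kte aqg zhv yurr vwu qlqc hspy ygl oqdj nhg foq dwk kjmx
Final line 14: kjmx

Answer: kjmx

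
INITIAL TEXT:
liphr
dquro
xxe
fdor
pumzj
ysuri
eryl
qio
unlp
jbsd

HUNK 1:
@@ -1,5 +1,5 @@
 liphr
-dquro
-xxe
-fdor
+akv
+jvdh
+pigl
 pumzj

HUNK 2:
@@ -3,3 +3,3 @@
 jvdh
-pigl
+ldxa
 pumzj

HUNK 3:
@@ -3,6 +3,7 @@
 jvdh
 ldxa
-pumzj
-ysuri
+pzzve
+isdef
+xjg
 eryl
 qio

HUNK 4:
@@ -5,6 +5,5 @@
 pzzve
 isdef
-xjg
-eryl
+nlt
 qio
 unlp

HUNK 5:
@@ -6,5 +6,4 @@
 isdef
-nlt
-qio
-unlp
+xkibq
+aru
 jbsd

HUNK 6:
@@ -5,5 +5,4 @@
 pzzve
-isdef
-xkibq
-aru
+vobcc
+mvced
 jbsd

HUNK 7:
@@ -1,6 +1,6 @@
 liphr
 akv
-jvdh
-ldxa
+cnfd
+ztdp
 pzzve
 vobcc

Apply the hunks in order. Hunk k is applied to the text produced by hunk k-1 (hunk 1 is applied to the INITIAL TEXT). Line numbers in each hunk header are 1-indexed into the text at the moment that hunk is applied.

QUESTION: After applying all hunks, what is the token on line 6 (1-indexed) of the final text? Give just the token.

Hunk 1: at line 1 remove [dquro,xxe,fdor] add [akv,jvdh,pigl] -> 10 lines: liphr akv jvdh pigl pumzj ysuri eryl qio unlp jbsd
Hunk 2: at line 3 remove [pigl] add [ldxa] -> 10 lines: liphr akv jvdh ldxa pumzj ysuri eryl qio unlp jbsd
Hunk 3: at line 3 remove [pumzj,ysuri] add [pzzve,isdef,xjg] -> 11 lines: liphr akv jvdh ldxa pzzve isdef xjg eryl qio unlp jbsd
Hunk 4: at line 5 remove [xjg,eryl] add [nlt] -> 10 lines: liphr akv jvdh ldxa pzzve isdef nlt qio unlp jbsd
Hunk 5: at line 6 remove [nlt,qio,unlp] add [xkibq,aru] -> 9 lines: liphr akv jvdh ldxa pzzve isdef xkibq aru jbsd
Hunk 6: at line 5 remove [isdef,xkibq,aru] add [vobcc,mvced] -> 8 lines: liphr akv jvdh ldxa pzzve vobcc mvced jbsd
Hunk 7: at line 1 remove [jvdh,ldxa] add [cnfd,ztdp] -> 8 lines: liphr akv cnfd ztdp pzzve vobcc mvced jbsd
Final line 6: vobcc

Answer: vobcc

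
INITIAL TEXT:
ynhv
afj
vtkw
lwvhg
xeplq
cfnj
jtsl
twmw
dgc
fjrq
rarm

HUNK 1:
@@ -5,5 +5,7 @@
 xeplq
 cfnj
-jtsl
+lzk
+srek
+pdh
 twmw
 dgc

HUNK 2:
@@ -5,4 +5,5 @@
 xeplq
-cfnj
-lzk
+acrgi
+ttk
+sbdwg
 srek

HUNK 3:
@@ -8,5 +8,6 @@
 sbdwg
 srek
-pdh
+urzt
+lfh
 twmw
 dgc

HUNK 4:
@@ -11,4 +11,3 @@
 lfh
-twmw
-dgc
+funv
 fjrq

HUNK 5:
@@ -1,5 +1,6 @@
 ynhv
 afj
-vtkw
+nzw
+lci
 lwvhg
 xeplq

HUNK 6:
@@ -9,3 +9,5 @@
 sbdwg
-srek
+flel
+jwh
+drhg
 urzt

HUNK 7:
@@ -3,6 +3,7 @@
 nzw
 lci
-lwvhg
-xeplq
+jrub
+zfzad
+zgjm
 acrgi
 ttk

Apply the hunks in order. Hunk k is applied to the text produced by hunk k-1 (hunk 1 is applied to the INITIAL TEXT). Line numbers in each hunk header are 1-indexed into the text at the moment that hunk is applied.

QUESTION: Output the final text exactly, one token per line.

Answer: ynhv
afj
nzw
lci
jrub
zfzad
zgjm
acrgi
ttk
sbdwg
flel
jwh
drhg
urzt
lfh
funv
fjrq
rarm

Derivation:
Hunk 1: at line 5 remove [jtsl] add [lzk,srek,pdh] -> 13 lines: ynhv afj vtkw lwvhg xeplq cfnj lzk srek pdh twmw dgc fjrq rarm
Hunk 2: at line 5 remove [cfnj,lzk] add [acrgi,ttk,sbdwg] -> 14 lines: ynhv afj vtkw lwvhg xeplq acrgi ttk sbdwg srek pdh twmw dgc fjrq rarm
Hunk 3: at line 8 remove [pdh] add [urzt,lfh] -> 15 lines: ynhv afj vtkw lwvhg xeplq acrgi ttk sbdwg srek urzt lfh twmw dgc fjrq rarm
Hunk 4: at line 11 remove [twmw,dgc] add [funv] -> 14 lines: ynhv afj vtkw lwvhg xeplq acrgi ttk sbdwg srek urzt lfh funv fjrq rarm
Hunk 5: at line 1 remove [vtkw] add [nzw,lci] -> 15 lines: ynhv afj nzw lci lwvhg xeplq acrgi ttk sbdwg srek urzt lfh funv fjrq rarm
Hunk 6: at line 9 remove [srek] add [flel,jwh,drhg] -> 17 lines: ynhv afj nzw lci lwvhg xeplq acrgi ttk sbdwg flel jwh drhg urzt lfh funv fjrq rarm
Hunk 7: at line 3 remove [lwvhg,xeplq] add [jrub,zfzad,zgjm] -> 18 lines: ynhv afj nzw lci jrub zfzad zgjm acrgi ttk sbdwg flel jwh drhg urzt lfh funv fjrq rarm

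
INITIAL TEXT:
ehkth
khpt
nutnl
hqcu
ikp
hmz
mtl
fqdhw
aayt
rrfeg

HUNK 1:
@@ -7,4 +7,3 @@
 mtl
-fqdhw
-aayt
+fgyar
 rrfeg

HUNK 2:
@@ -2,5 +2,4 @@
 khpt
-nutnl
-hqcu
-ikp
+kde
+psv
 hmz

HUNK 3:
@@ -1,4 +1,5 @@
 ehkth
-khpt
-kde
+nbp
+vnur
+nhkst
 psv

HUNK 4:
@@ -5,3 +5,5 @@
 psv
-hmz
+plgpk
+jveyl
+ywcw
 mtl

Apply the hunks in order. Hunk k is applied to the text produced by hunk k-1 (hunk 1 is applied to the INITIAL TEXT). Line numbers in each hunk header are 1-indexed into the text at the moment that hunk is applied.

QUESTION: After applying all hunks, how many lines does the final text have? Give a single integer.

Hunk 1: at line 7 remove [fqdhw,aayt] add [fgyar] -> 9 lines: ehkth khpt nutnl hqcu ikp hmz mtl fgyar rrfeg
Hunk 2: at line 2 remove [nutnl,hqcu,ikp] add [kde,psv] -> 8 lines: ehkth khpt kde psv hmz mtl fgyar rrfeg
Hunk 3: at line 1 remove [khpt,kde] add [nbp,vnur,nhkst] -> 9 lines: ehkth nbp vnur nhkst psv hmz mtl fgyar rrfeg
Hunk 4: at line 5 remove [hmz] add [plgpk,jveyl,ywcw] -> 11 lines: ehkth nbp vnur nhkst psv plgpk jveyl ywcw mtl fgyar rrfeg
Final line count: 11

Answer: 11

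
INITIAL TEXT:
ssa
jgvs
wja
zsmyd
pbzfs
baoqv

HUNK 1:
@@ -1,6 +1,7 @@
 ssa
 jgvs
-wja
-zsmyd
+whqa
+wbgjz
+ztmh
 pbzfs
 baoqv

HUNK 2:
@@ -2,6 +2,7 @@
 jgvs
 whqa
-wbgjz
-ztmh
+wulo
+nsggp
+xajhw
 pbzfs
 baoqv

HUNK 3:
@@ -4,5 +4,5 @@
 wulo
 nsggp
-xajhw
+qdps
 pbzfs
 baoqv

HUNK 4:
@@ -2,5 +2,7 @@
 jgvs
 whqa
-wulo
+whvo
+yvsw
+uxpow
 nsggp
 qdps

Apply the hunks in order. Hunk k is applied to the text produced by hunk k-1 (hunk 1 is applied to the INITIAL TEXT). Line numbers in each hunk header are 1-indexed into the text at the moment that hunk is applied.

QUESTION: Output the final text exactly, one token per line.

Answer: ssa
jgvs
whqa
whvo
yvsw
uxpow
nsggp
qdps
pbzfs
baoqv

Derivation:
Hunk 1: at line 1 remove [wja,zsmyd] add [whqa,wbgjz,ztmh] -> 7 lines: ssa jgvs whqa wbgjz ztmh pbzfs baoqv
Hunk 2: at line 2 remove [wbgjz,ztmh] add [wulo,nsggp,xajhw] -> 8 lines: ssa jgvs whqa wulo nsggp xajhw pbzfs baoqv
Hunk 3: at line 4 remove [xajhw] add [qdps] -> 8 lines: ssa jgvs whqa wulo nsggp qdps pbzfs baoqv
Hunk 4: at line 2 remove [wulo] add [whvo,yvsw,uxpow] -> 10 lines: ssa jgvs whqa whvo yvsw uxpow nsggp qdps pbzfs baoqv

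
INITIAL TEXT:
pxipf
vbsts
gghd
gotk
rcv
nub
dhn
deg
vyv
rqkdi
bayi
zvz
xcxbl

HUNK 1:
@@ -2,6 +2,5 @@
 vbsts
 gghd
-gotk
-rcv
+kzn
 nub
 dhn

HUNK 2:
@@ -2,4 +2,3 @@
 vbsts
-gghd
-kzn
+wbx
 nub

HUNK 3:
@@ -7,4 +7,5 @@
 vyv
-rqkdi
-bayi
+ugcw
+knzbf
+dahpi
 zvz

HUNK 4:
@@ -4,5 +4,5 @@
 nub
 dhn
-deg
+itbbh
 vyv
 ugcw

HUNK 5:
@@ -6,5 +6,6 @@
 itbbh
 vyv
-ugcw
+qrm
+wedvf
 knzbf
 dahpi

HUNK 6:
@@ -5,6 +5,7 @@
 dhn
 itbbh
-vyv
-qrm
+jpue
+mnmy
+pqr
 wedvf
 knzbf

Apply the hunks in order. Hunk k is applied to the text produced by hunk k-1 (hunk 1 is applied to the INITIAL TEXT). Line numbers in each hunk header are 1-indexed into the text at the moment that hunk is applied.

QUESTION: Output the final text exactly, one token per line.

Answer: pxipf
vbsts
wbx
nub
dhn
itbbh
jpue
mnmy
pqr
wedvf
knzbf
dahpi
zvz
xcxbl

Derivation:
Hunk 1: at line 2 remove [gotk,rcv] add [kzn] -> 12 lines: pxipf vbsts gghd kzn nub dhn deg vyv rqkdi bayi zvz xcxbl
Hunk 2: at line 2 remove [gghd,kzn] add [wbx] -> 11 lines: pxipf vbsts wbx nub dhn deg vyv rqkdi bayi zvz xcxbl
Hunk 3: at line 7 remove [rqkdi,bayi] add [ugcw,knzbf,dahpi] -> 12 lines: pxipf vbsts wbx nub dhn deg vyv ugcw knzbf dahpi zvz xcxbl
Hunk 4: at line 4 remove [deg] add [itbbh] -> 12 lines: pxipf vbsts wbx nub dhn itbbh vyv ugcw knzbf dahpi zvz xcxbl
Hunk 5: at line 6 remove [ugcw] add [qrm,wedvf] -> 13 lines: pxipf vbsts wbx nub dhn itbbh vyv qrm wedvf knzbf dahpi zvz xcxbl
Hunk 6: at line 5 remove [vyv,qrm] add [jpue,mnmy,pqr] -> 14 lines: pxipf vbsts wbx nub dhn itbbh jpue mnmy pqr wedvf knzbf dahpi zvz xcxbl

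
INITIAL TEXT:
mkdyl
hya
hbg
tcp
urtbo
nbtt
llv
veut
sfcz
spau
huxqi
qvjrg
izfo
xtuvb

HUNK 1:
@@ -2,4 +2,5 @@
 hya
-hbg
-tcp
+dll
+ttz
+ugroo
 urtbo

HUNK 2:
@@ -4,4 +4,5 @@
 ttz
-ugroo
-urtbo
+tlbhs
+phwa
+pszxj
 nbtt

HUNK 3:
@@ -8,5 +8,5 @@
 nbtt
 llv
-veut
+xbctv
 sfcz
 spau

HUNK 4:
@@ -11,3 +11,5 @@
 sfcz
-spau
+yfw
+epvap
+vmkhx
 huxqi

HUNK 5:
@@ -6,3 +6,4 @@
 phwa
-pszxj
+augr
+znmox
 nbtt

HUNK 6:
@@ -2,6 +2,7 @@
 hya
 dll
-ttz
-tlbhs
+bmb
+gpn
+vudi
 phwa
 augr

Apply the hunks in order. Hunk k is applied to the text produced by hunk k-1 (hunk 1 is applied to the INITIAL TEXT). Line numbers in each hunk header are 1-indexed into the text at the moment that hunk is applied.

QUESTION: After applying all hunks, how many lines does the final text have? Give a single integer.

Hunk 1: at line 2 remove [hbg,tcp] add [dll,ttz,ugroo] -> 15 lines: mkdyl hya dll ttz ugroo urtbo nbtt llv veut sfcz spau huxqi qvjrg izfo xtuvb
Hunk 2: at line 4 remove [ugroo,urtbo] add [tlbhs,phwa,pszxj] -> 16 lines: mkdyl hya dll ttz tlbhs phwa pszxj nbtt llv veut sfcz spau huxqi qvjrg izfo xtuvb
Hunk 3: at line 8 remove [veut] add [xbctv] -> 16 lines: mkdyl hya dll ttz tlbhs phwa pszxj nbtt llv xbctv sfcz spau huxqi qvjrg izfo xtuvb
Hunk 4: at line 11 remove [spau] add [yfw,epvap,vmkhx] -> 18 lines: mkdyl hya dll ttz tlbhs phwa pszxj nbtt llv xbctv sfcz yfw epvap vmkhx huxqi qvjrg izfo xtuvb
Hunk 5: at line 6 remove [pszxj] add [augr,znmox] -> 19 lines: mkdyl hya dll ttz tlbhs phwa augr znmox nbtt llv xbctv sfcz yfw epvap vmkhx huxqi qvjrg izfo xtuvb
Hunk 6: at line 2 remove [ttz,tlbhs] add [bmb,gpn,vudi] -> 20 lines: mkdyl hya dll bmb gpn vudi phwa augr znmox nbtt llv xbctv sfcz yfw epvap vmkhx huxqi qvjrg izfo xtuvb
Final line count: 20

Answer: 20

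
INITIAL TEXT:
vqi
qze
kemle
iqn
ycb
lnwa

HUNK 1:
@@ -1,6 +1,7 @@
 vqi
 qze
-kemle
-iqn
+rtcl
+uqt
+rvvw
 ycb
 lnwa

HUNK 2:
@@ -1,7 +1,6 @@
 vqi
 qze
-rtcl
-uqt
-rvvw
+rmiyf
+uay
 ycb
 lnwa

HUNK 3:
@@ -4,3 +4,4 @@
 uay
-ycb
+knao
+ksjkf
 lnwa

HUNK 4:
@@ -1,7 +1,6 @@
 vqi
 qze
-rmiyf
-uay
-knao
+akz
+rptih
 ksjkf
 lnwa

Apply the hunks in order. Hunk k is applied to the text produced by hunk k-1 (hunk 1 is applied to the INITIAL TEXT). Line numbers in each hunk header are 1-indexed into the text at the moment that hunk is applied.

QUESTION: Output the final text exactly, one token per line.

Hunk 1: at line 1 remove [kemle,iqn] add [rtcl,uqt,rvvw] -> 7 lines: vqi qze rtcl uqt rvvw ycb lnwa
Hunk 2: at line 1 remove [rtcl,uqt,rvvw] add [rmiyf,uay] -> 6 lines: vqi qze rmiyf uay ycb lnwa
Hunk 3: at line 4 remove [ycb] add [knao,ksjkf] -> 7 lines: vqi qze rmiyf uay knao ksjkf lnwa
Hunk 4: at line 1 remove [rmiyf,uay,knao] add [akz,rptih] -> 6 lines: vqi qze akz rptih ksjkf lnwa

Answer: vqi
qze
akz
rptih
ksjkf
lnwa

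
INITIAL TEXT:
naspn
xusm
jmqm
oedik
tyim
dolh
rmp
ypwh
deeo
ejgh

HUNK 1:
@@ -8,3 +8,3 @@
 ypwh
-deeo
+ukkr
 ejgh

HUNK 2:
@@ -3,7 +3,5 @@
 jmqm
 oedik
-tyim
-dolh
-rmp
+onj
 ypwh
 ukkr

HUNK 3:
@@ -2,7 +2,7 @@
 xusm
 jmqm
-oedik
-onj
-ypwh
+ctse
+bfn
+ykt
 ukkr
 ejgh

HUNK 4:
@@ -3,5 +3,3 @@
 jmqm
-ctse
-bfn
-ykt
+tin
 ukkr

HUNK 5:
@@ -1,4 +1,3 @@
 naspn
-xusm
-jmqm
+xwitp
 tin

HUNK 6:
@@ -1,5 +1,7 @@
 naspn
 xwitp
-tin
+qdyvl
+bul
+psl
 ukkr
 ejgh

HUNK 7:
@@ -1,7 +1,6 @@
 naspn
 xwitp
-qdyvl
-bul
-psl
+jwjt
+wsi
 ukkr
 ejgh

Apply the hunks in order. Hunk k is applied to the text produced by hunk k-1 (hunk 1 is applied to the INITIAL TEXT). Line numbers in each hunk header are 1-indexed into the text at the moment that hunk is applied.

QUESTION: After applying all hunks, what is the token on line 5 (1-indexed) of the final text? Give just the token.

Answer: ukkr

Derivation:
Hunk 1: at line 8 remove [deeo] add [ukkr] -> 10 lines: naspn xusm jmqm oedik tyim dolh rmp ypwh ukkr ejgh
Hunk 2: at line 3 remove [tyim,dolh,rmp] add [onj] -> 8 lines: naspn xusm jmqm oedik onj ypwh ukkr ejgh
Hunk 3: at line 2 remove [oedik,onj,ypwh] add [ctse,bfn,ykt] -> 8 lines: naspn xusm jmqm ctse bfn ykt ukkr ejgh
Hunk 4: at line 3 remove [ctse,bfn,ykt] add [tin] -> 6 lines: naspn xusm jmqm tin ukkr ejgh
Hunk 5: at line 1 remove [xusm,jmqm] add [xwitp] -> 5 lines: naspn xwitp tin ukkr ejgh
Hunk 6: at line 1 remove [tin] add [qdyvl,bul,psl] -> 7 lines: naspn xwitp qdyvl bul psl ukkr ejgh
Hunk 7: at line 1 remove [qdyvl,bul,psl] add [jwjt,wsi] -> 6 lines: naspn xwitp jwjt wsi ukkr ejgh
Final line 5: ukkr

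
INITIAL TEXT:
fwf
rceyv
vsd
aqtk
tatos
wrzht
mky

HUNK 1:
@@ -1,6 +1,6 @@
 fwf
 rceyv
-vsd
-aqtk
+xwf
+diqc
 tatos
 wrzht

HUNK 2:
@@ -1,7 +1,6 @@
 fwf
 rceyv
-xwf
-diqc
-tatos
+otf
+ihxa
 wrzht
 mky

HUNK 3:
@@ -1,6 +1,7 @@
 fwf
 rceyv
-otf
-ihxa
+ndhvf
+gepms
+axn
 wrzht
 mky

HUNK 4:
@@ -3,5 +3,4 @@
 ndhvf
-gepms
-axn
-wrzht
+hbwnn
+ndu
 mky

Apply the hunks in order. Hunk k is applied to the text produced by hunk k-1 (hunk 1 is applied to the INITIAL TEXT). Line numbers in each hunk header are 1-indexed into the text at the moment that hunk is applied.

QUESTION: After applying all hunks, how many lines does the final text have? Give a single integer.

Hunk 1: at line 1 remove [vsd,aqtk] add [xwf,diqc] -> 7 lines: fwf rceyv xwf diqc tatos wrzht mky
Hunk 2: at line 1 remove [xwf,diqc,tatos] add [otf,ihxa] -> 6 lines: fwf rceyv otf ihxa wrzht mky
Hunk 3: at line 1 remove [otf,ihxa] add [ndhvf,gepms,axn] -> 7 lines: fwf rceyv ndhvf gepms axn wrzht mky
Hunk 4: at line 3 remove [gepms,axn,wrzht] add [hbwnn,ndu] -> 6 lines: fwf rceyv ndhvf hbwnn ndu mky
Final line count: 6

Answer: 6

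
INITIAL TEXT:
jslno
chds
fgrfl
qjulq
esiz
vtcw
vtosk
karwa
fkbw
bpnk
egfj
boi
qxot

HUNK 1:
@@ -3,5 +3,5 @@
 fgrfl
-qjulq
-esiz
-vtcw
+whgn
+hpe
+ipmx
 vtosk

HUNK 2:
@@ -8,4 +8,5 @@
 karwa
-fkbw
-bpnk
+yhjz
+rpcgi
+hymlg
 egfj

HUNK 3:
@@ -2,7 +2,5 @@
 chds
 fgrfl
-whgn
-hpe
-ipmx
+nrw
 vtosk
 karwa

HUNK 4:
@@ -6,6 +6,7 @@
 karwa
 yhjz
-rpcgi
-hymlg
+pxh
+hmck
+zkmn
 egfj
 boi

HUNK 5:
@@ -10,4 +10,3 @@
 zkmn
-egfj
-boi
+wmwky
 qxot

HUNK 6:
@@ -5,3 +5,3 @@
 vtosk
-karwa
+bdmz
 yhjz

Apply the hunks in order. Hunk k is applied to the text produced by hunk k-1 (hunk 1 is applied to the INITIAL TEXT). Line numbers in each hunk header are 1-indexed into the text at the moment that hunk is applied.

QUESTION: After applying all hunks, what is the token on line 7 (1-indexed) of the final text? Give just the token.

Answer: yhjz

Derivation:
Hunk 1: at line 3 remove [qjulq,esiz,vtcw] add [whgn,hpe,ipmx] -> 13 lines: jslno chds fgrfl whgn hpe ipmx vtosk karwa fkbw bpnk egfj boi qxot
Hunk 2: at line 8 remove [fkbw,bpnk] add [yhjz,rpcgi,hymlg] -> 14 lines: jslno chds fgrfl whgn hpe ipmx vtosk karwa yhjz rpcgi hymlg egfj boi qxot
Hunk 3: at line 2 remove [whgn,hpe,ipmx] add [nrw] -> 12 lines: jslno chds fgrfl nrw vtosk karwa yhjz rpcgi hymlg egfj boi qxot
Hunk 4: at line 6 remove [rpcgi,hymlg] add [pxh,hmck,zkmn] -> 13 lines: jslno chds fgrfl nrw vtosk karwa yhjz pxh hmck zkmn egfj boi qxot
Hunk 5: at line 10 remove [egfj,boi] add [wmwky] -> 12 lines: jslno chds fgrfl nrw vtosk karwa yhjz pxh hmck zkmn wmwky qxot
Hunk 6: at line 5 remove [karwa] add [bdmz] -> 12 lines: jslno chds fgrfl nrw vtosk bdmz yhjz pxh hmck zkmn wmwky qxot
Final line 7: yhjz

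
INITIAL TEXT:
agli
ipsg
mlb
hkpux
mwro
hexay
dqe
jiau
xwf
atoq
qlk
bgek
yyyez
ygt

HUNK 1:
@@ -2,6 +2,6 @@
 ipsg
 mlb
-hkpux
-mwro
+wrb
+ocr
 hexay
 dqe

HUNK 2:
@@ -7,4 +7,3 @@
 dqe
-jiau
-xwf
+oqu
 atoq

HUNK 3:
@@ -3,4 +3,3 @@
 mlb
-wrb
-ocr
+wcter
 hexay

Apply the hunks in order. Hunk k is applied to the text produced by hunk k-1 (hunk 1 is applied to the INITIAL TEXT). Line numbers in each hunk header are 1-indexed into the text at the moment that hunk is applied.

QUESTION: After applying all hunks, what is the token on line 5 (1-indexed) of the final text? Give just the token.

Answer: hexay

Derivation:
Hunk 1: at line 2 remove [hkpux,mwro] add [wrb,ocr] -> 14 lines: agli ipsg mlb wrb ocr hexay dqe jiau xwf atoq qlk bgek yyyez ygt
Hunk 2: at line 7 remove [jiau,xwf] add [oqu] -> 13 lines: agli ipsg mlb wrb ocr hexay dqe oqu atoq qlk bgek yyyez ygt
Hunk 3: at line 3 remove [wrb,ocr] add [wcter] -> 12 lines: agli ipsg mlb wcter hexay dqe oqu atoq qlk bgek yyyez ygt
Final line 5: hexay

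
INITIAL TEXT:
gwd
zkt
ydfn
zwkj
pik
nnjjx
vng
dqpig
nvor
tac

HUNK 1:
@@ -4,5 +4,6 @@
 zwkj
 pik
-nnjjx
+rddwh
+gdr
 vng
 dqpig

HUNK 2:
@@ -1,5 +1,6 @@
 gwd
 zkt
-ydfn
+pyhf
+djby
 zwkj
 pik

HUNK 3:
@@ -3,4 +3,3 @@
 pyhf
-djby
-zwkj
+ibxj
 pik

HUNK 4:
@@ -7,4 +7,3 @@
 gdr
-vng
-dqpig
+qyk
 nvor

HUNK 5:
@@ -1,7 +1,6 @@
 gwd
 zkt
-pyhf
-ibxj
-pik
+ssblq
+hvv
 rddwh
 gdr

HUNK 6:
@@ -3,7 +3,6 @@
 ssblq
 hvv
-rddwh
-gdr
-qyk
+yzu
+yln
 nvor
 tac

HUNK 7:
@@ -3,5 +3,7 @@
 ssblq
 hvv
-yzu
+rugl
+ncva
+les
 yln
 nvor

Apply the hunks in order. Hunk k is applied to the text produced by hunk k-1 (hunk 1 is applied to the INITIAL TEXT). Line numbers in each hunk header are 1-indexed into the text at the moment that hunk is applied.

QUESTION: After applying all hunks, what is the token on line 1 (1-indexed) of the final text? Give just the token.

Answer: gwd

Derivation:
Hunk 1: at line 4 remove [nnjjx] add [rddwh,gdr] -> 11 lines: gwd zkt ydfn zwkj pik rddwh gdr vng dqpig nvor tac
Hunk 2: at line 1 remove [ydfn] add [pyhf,djby] -> 12 lines: gwd zkt pyhf djby zwkj pik rddwh gdr vng dqpig nvor tac
Hunk 3: at line 3 remove [djby,zwkj] add [ibxj] -> 11 lines: gwd zkt pyhf ibxj pik rddwh gdr vng dqpig nvor tac
Hunk 4: at line 7 remove [vng,dqpig] add [qyk] -> 10 lines: gwd zkt pyhf ibxj pik rddwh gdr qyk nvor tac
Hunk 5: at line 1 remove [pyhf,ibxj,pik] add [ssblq,hvv] -> 9 lines: gwd zkt ssblq hvv rddwh gdr qyk nvor tac
Hunk 6: at line 3 remove [rddwh,gdr,qyk] add [yzu,yln] -> 8 lines: gwd zkt ssblq hvv yzu yln nvor tac
Hunk 7: at line 3 remove [yzu] add [rugl,ncva,les] -> 10 lines: gwd zkt ssblq hvv rugl ncva les yln nvor tac
Final line 1: gwd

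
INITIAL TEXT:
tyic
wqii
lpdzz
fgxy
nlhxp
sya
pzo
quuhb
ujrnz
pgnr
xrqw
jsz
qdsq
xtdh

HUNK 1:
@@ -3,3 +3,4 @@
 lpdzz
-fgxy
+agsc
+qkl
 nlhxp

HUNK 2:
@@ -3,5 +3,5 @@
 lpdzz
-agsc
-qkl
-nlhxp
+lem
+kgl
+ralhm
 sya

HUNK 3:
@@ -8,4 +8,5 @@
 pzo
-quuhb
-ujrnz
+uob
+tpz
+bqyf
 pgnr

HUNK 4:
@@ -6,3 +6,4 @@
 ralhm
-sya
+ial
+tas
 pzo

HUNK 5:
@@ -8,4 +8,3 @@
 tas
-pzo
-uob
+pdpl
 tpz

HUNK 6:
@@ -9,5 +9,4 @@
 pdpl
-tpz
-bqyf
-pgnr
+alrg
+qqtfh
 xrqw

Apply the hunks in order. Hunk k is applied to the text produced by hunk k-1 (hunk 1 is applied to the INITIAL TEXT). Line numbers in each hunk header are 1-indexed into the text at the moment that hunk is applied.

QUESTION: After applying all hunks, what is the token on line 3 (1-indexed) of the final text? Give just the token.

Hunk 1: at line 3 remove [fgxy] add [agsc,qkl] -> 15 lines: tyic wqii lpdzz agsc qkl nlhxp sya pzo quuhb ujrnz pgnr xrqw jsz qdsq xtdh
Hunk 2: at line 3 remove [agsc,qkl,nlhxp] add [lem,kgl,ralhm] -> 15 lines: tyic wqii lpdzz lem kgl ralhm sya pzo quuhb ujrnz pgnr xrqw jsz qdsq xtdh
Hunk 3: at line 8 remove [quuhb,ujrnz] add [uob,tpz,bqyf] -> 16 lines: tyic wqii lpdzz lem kgl ralhm sya pzo uob tpz bqyf pgnr xrqw jsz qdsq xtdh
Hunk 4: at line 6 remove [sya] add [ial,tas] -> 17 lines: tyic wqii lpdzz lem kgl ralhm ial tas pzo uob tpz bqyf pgnr xrqw jsz qdsq xtdh
Hunk 5: at line 8 remove [pzo,uob] add [pdpl] -> 16 lines: tyic wqii lpdzz lem kgl ralhm ial tas pdpl tpz bqyf pgnr xrqw jsz qdsq xtdh
Hunk 6: at line 9 remove [tpz,bqyf,pgnr] add [alrg,qqtfh] -> 15 lines: tyic wqii lpdzz lem kgl ralhm ial tas pdpl alrg qqtfh xrqw jsz qdsq xtdh
Final line 3: lpdzz

Answer: lpdzz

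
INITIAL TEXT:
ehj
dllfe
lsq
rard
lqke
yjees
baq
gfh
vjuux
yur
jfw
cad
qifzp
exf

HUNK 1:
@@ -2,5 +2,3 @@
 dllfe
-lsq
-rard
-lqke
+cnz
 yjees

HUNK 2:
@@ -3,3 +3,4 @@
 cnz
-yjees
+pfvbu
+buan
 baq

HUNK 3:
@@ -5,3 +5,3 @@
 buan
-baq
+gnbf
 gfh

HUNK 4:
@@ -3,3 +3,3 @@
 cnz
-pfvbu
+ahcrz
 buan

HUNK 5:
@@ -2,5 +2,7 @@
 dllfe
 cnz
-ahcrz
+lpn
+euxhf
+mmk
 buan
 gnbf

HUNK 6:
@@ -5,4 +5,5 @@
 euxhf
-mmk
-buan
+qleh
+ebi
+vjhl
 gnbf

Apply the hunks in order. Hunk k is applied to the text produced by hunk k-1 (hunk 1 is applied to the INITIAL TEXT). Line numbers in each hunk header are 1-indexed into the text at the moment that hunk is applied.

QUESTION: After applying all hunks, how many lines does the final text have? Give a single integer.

Hunk 1: at line 2 remove [lsq,rard,lqke] add [cnz] -> 12 lines: ehj dllfe cnz yjees baq gfh vjuux yur jfw cad qifzp exf
Hunk 2: at line 3 remove [yjees] add [pfvbu,buan] -> 13 lines: ehj dllfe cnz pfvbu buan baq gfh vjuux yur jfw cad qifzp exf
Hunk 3: at line 5 remove [baq] add [gnbf] -> 13 lines: ehj dllfe cnz pfvbu buan gnbf gfh vjuux yur jfw cad qifzp exf
Hunk 4: at line 3 remove [pfvbu] add [ahcrz] -> 13 lines: ehj dllfe cnz ahcrz buan gnbf gfh vjuux yur jfw cad qifzp exf
Hunk 5: at line 2 remove [ahcrz] add [lpn,euxhf,mmk] -> 15 lines: ehj dllfe cnz lpn euxhf mmk buan gnbf gfh vjuux yur jfw cad qifzp exf
Hunk 6: at line 5 remove [mmk,buan] add [qleh,ebi,vjhl] -> 16 lines: ehj dllfe cnz lpn euxhf qleh ebi vjhl gnbf gfh vjuux yur jfw cad qifzp exf
Final line count: 16

Answer: 16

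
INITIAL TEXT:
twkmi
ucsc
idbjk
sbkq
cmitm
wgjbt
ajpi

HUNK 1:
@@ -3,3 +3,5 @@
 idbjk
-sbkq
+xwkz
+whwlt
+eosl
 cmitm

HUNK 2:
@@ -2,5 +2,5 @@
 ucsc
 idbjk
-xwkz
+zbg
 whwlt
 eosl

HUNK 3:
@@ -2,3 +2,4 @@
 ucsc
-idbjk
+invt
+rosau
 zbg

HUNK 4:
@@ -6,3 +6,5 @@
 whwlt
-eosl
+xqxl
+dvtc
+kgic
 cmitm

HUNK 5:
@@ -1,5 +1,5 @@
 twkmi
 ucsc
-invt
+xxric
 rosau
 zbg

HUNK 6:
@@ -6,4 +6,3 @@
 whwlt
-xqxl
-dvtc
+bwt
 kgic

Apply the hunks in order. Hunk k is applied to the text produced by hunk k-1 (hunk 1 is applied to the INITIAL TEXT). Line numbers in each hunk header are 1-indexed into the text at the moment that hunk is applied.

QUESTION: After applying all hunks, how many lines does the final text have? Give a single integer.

Answer: 11

Derivation:
Hunk 1: at line 3 remove [sbkq] add [xwkz,whwlt,eosl] -> 9 lines: twkmi ucsc idbjk xwkz whwlt eosl cmitm wgjbt ajpi
Hunk 2: at line 2 remove [xwkz] add [zbg] -> 9 lines: twkmi ucsc idbjk zbg whwlt eosl cmitm wgjbt ajpi
Hunk 3: at line 2 remove [idbjk] add [invt,rosau] -> 10 lines: twkmi ucsc invt rosau zbg whwlt eosl cmitm wgjbt ajpi
Hunk 4: at line 6 remove [eosl] add [xqxl,dvtc,kgic] -> 12 lines: twkmi ucsc invt rosau zbg whwlt xqxl dvtc kgic cmitm wgjbt ajpi
Hunk 5: at line 1 remove [invt] add [xxric] -> 12 lines: twkmi ucsc xxric rosau zbg whwlt xqxl dvtc kgic cmitm wgjbt ajpi
Hunk 6: at line 6 remove [xqxl,dvtc] add [bwt] -> 11 lines: twkmi ucsc xxric rosau zbg whwlt bwt kgic cmitm wgjbt ajpi
Final line count: 11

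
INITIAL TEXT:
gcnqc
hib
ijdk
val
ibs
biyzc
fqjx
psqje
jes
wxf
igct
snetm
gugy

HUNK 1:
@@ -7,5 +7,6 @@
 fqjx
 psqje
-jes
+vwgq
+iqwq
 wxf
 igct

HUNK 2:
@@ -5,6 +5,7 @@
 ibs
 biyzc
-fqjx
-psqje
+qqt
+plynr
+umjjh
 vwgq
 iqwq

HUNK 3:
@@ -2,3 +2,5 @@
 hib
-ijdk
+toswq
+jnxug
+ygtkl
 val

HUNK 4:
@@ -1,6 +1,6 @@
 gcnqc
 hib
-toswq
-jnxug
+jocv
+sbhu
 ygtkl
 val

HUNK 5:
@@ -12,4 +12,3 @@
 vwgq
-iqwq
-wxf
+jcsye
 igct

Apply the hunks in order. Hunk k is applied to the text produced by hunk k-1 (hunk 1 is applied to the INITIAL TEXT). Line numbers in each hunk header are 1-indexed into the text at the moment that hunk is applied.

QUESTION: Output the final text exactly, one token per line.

Hunk 1: at line 7 remove [jes] add [vwgq,iqwq] -> 14 lines: gcnqc hib ijdk val ibs biyzc fqjx psqje vwgq iqwq wxf igct snetm gugy
Hunk 2: at line 5 remove [fqjx,psqje] add [qqt,plynr,umjjh] -> 15 lines: gcnqc hib ijdk val ibs biyzc qqt plynr umjjh vwgq iqwq wxf igct snetm gugy
Hunk 3: at line 2 remove [ijdk] add [toswq,jnxug,ygtkl] -> 17 lines: gcnqc hib toswq jnxug ygtkl val ibs biyzc qqt plynr umjjh vwgq iqwq wxf igct snetm gugy
Hunk 4: at line 1 remove [toswq,jnxug] add [jocv,sbhu] -> 17 lines: gcnqc hib jocv sbhu ygtkl val ibs biyzc qqt plynr umjjh vwgq iqwq wxf igct snetm gugy
Hunk 5: at line 12 remove [iqwq,wxf] add [jcsye] -> 16 lines: gcnqc hib jocv sbhu ygtkl val ibs biyzc qqt plynr umjjh vwgq jcsye igct snetm gugy

Answer: gcnqc
hib
jocv
sbhu
ygtkl
val
ibs
biyzc
qqt
plynr
umjjh
vwgq
jcsye
igct
snetm
gugy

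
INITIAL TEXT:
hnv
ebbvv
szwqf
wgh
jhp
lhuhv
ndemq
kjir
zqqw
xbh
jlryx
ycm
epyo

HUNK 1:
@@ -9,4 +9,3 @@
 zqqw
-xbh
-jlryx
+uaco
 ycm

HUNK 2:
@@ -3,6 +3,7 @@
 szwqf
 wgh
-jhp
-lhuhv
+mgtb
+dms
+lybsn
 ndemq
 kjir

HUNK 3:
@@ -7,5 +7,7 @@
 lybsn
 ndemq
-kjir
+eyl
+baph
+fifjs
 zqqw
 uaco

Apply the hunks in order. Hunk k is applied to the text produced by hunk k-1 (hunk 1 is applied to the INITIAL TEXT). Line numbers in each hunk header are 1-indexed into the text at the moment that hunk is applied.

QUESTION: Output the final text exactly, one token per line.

Hunk 1: at line 9 remove [xbh,jlryx] add [uaco] -> 12 lines: hnv ebbvv szwqf wgh jhp lhuhv ndemq kjir zqqw uaco ycm epyo
Hunk 2: at line 3 remove [jhp,lhuhv] add [mgtb,dms,lybsn] -> 13 lines: hnv ebbvv szwqf wgh mgtb dms lybsn ndemq kjir zqqw uaco ycm epyo
Hunk 3: at line 7 remove [kjir] add [eyl,baph,fifjs] -> 15 lines: hnv ebbvv szwqf wgh mgtb dms lybsn ndemq eyl baph fifjs zqqw uaco ycm epyo

Answer: hnv
ebbvv
szwqf
wgh
mgtb
dms
lybsn
ndemq
eyl
baph
fifjs
zqqw
uaco
ycm
epyo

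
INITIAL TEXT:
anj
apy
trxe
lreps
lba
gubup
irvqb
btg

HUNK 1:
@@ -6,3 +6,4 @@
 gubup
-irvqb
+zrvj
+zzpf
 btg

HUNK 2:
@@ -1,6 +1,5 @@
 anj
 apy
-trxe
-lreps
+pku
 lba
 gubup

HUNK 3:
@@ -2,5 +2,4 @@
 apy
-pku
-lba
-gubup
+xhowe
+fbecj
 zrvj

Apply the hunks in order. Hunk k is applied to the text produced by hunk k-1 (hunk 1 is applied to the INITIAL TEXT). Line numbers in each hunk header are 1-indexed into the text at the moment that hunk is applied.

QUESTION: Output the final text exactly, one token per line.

Hunk 1: at line 6 remove [irvqb] add [zrvj,zzpf] -> 9 lines: anj apy trxe lreps lba gubup zrvj zzpf btg
Hunk 2: at line 1 remove [trxe,lreps] add [pku] -> 8 lines: anj apy pku lba gubup zrvj zzpf btg
Hunk 3: at line 2 remove [pku,lba,gubup] add [xhowe,fbecj] -> 7 lines: anj apy xhowe fbecj zrvj zzpf btg

Answer: anj
apy
xhowe
fbecj
zrvj
zzpf
btg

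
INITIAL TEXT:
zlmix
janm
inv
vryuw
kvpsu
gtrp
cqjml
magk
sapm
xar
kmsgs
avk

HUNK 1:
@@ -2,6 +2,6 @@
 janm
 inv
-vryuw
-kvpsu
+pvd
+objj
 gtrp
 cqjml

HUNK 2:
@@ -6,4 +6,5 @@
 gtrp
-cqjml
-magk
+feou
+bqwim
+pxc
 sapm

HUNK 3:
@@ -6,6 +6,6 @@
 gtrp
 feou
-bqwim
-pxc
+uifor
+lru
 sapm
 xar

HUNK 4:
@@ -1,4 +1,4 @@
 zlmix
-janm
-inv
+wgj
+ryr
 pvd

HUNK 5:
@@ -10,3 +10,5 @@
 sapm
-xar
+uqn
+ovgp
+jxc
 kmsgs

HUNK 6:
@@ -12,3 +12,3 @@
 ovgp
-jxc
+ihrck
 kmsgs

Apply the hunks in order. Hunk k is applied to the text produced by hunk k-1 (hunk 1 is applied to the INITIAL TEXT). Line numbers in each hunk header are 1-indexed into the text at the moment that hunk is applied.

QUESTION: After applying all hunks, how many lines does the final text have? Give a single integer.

Answer: 15

Derivation:
Hunk 1: at line 2 remove [vryuw,kvpsu] add [pvd,objj] -> 12 lines: zlmix janm inv pvd objj gtrp cqjml magk sapm xar kmsgs avk
Hunk 2: at line 6 remove [cqjml,magk] add [feou,bqwim,pxc] -> 13 lines: zlmix janm inv pvd objj gtrp feou bqwim pxc sapm xar kmsgs avk
Hunk 3: at line 6 remove [bqwim,pxc] add [uifor,lru] -> 13 lines: zlmix janm inv pvd objj gtrp feou uifor lru sapm xar kmsgs avk
Hunk 4: at line 1 remove [janm,inv] add [wgj,ryr] -> 13 lines: zlmix wgj ryr pvd objj gtrp feou uifor lru sapm xar kmsgs avk
Hunk 5: at line 10 remove [xar] add [uqn,ovgp,jxc] -> 15 lines: zlmix wgj ryr pvd objj gtrp feou uifor lru sapm uqn ovgp jxc kmsgs avk
Hunk 6: at line 12 remove [jxc] add [ihrck] -> 15 lines: zlmix wgj ryr pvd objj gtrp feou uifor lru sapm uqn ovgp ihrck kmsgs avk
Final line count: 15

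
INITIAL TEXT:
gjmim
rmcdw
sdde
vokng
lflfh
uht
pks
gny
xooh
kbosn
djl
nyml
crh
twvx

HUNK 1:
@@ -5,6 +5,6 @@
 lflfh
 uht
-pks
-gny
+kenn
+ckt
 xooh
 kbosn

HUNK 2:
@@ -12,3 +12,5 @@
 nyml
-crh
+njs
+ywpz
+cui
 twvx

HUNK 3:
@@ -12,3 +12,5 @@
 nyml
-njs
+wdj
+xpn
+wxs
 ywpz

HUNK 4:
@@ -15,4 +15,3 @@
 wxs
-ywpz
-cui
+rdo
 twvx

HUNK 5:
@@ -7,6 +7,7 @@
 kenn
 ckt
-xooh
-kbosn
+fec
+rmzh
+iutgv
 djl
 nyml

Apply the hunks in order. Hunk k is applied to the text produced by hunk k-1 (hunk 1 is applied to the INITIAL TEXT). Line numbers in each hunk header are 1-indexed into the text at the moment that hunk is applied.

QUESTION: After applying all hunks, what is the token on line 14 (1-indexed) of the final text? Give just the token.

Hunk 1: at line 5 remove [pks,gny] add [kenn,ckt] -> 14 lines: gjmim rmcdw sdde vokng lflfh uht kenn ckt xooh kbosn djl nyml crh twvx
Hunk 2: at line 12 remove [crh] add [njs,ywpz,cui] -> 16 lines: gjmim rmcdw sdde vokng lflfh uht kenn ckt xooh kbosn djl nyml njs ywpz cui twvx
Hunk 3: at line 12 remove [njs] add [wdj,xpn,wxs] -> 18 lines: gjmim rmcdw sdde vokng lflfh uht kenn ckt xooh kbosn djl nyml wdj xpn wxs ywpz cui twvx
Hunk 4: at line 15 remove [ywpz,cui] add [rdo] -> 17 lines: gjmim rmcdw sdde vokng lflfh uht kenn ckt xooh kbosn djl nyml wdj xpn wxs rdo twvx
Hunk 5: at line 7 remove [xooh,kbosn] add [fec,rmzh,iutgv] -> 18 lines: gjmim rmcdw sdde vokng lflfh uht kenn ckt fec rmzh iutgv djl nyml wdj xpn wxs rdo twvx
Final line 14: wdj

Answer: wdj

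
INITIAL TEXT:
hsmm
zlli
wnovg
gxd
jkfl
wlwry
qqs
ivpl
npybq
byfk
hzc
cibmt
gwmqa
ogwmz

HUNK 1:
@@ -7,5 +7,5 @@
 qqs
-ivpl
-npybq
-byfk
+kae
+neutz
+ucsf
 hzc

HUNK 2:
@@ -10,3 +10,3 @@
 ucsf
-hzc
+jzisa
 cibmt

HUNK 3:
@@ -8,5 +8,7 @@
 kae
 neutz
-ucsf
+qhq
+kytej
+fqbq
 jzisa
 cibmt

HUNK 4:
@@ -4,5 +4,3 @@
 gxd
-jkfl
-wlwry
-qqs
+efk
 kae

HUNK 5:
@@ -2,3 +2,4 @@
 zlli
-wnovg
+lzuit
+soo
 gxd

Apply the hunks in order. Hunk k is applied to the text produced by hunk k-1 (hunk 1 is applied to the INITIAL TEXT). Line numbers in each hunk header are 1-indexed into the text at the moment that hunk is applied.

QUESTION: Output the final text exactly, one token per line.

Hunk 1: at line 7 remove [ivpl,npybq,byfk] add [kae,neutz,ucsf] -> 14 lines: hsmm zlli wnovg gxd jkfl wlwry qqs kae neutz ucsf hzc cibmt gwmqa ogwmz
Hunk 2: at line 10 remove [hzc] add [jzisa] -> 14 lines: hsmm zlli wnovg gxd jkfl wlwry qqs kae neutz ucsf jzisa cibmt gwmqa ogwmz
Hunk 3: at line 8 remove [ucsf] add [qhq,kytej,fqbq] -> 16 lines: hsmm zlli wnovg gxd jkfl wlwry qqs kae neutz qhq kytej fqbq jzisa cibmt gwmqa ogwmz
Hunk 4: at line 4 remove [jkfl,wlwry,qqs] add [efk] -> 14 lines: hsmm zlli wnovg gxd efk kae neutz qhq kytej fqbq jzisa cibmt gwmqa ogwmz
Hunk 5: at line 2 remove [wnovg] add [lzuit,soo] -> 15 lines: hsmm zlli lzuit soo gxd efk kae neutz qhq kytej fqbq jzisa cibmt gwmqa ogwmz

Answer: hsmm
zlli
lzuit
soo
gxd
efk
kae
neutz
qhq
kytej
fqbq
jzisa
cibmt
gwmqa
ogwmz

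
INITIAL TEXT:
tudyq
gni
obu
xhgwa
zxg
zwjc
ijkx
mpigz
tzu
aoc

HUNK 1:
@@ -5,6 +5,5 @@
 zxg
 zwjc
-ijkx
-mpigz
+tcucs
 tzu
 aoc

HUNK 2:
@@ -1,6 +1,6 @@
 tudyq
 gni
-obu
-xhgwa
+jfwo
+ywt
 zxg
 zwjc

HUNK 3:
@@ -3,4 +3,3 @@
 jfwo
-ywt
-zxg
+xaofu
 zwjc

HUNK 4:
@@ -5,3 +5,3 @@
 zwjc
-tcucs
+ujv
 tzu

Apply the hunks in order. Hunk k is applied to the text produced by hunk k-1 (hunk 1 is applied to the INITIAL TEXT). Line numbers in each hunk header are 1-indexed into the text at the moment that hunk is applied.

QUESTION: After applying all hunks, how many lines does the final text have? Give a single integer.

Answer: 8

Derivation:
Hunk 1: at line 5 remove [ijkx,mpigz] add [tcucs] -> 9 lines: tudyq gni obu xhgwa zxg zwjc tcucs tzu aoc
Hunk 2: at line 1 remove [obu,xhgwa] add [jfwo,ywt] -> 9 lines: tudyq gni jfwo ywt zxg zwjc tcucs tzu aoc
Hunk 3: at line 3 remove [ywt,zxg] add [xaofu] -> 8 lines: tudyq gni jfwo xaofu zwjc tcucs tzu aoc
Hunk 4: at line 5 remove [tcucs] add [ujv] -> 8 lines: tudyq gni jfwo xaofu zwjc ujv tzu aoc
Final line count: 8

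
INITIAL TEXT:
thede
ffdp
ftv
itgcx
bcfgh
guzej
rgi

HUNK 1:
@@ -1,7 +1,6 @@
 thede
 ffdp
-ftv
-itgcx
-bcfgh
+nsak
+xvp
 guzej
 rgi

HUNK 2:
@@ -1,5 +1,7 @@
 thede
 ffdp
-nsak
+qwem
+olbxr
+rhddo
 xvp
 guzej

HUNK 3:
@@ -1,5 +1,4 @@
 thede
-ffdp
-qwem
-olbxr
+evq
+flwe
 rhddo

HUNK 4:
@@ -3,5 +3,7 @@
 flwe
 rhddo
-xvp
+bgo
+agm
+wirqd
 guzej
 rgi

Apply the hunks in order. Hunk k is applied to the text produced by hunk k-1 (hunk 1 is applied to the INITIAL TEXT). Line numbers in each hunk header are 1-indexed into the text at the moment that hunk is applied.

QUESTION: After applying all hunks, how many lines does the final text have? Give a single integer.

Hunk 1: at line 1 remove [ftv,itgcx,bcfgh] add [nsak,xvp] -> 6 lines: thede ffdp nsak xvp guzej rgi
Hunk 2: at line 1 remove [nsak] add [qwem,olbxr,rhddo] -> 8 lines: thede ffdp qwem olbxr rhddo xvp guzej rgi
Hunk 3: at line 1 remove [ffdp,qwem,olbxr] add [evq,flwe] -> 7 lines: thede evq flwe rhddo xvp guzej rgi
Hunk 4: at line 3 remove [xvp] add [bgo,agm,wirqd] -> 9 lines: thede evq flwe rhddo bgo agm wirqd guzej rgi
Final line count: 9

Answer: 9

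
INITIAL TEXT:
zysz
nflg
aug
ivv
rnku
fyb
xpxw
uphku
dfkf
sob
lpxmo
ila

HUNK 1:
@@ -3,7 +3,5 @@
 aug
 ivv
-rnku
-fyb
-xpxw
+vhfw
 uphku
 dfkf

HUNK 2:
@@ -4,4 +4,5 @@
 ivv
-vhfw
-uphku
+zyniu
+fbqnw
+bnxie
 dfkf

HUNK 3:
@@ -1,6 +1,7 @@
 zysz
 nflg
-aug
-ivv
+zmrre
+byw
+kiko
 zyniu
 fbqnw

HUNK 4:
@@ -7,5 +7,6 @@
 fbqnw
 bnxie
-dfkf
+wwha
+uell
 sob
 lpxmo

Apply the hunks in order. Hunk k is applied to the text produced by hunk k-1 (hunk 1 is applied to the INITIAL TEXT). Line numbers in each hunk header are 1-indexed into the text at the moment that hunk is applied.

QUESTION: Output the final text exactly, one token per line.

Answer: zysz
nflg
zmrre
byw
kiko
zyniu
fbqnw
bnxie
wwha
uell
sob
lpxmo
ila

Derivation:
Hunk 1: at line 3 remove [rnku,fyb,xpxw] add [vhfw] -> 10 lines: zysz nflg aug ivv vhfw uphku dfkf sob lpxmo ila
Hunk 2: at line 4 remove [vhfw,uphku] add [zyniu,fbqnw,bnxie] -> 11 lines: zysz nflg aug ivv zyniu fbqnw bnxie dfkf sob lpxmo ila
Hunk 3: at line 1 remove [aug,ivv] add [zmrre,byw,kiko] -> 12 lines: zysz nflg zmrre byw kiko zyniu fbqnw bnxie dfkf sob lpxmo ila
Hunk 4: at line 7 remove [dfkf] add [wwha,uell] -> 13 lines: zysz nflg zmrre byw kiko zyniu fbqnw bnxie wwha uell sob lpxmo ila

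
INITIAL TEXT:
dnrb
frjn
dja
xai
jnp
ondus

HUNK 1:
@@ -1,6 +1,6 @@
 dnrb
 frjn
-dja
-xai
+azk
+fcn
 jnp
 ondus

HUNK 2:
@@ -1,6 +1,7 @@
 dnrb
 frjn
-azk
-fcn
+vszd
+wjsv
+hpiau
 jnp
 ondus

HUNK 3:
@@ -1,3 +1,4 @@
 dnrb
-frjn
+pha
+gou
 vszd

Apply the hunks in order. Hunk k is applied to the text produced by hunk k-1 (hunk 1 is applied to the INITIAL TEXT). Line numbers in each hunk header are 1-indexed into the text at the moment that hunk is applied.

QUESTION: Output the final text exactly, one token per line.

Answer: dnrb
pha
gou
vszd
wjsv
hpiau
jnp
ondus

Derivation:
Hunk 1: at line 1 remove [dja,xai] add [azk,fcn] -> 6 lines: dnrb frjn azk fcn jnp ondus
Hunk 2: at line 1 remove [azk,fcn] add [vszd,wjsv,hpiau] -> 7 lines: dnrb frjn vszd wjsv hpiau jnp ondus
Hunk 3: at line 1 remove [frjn] add [pha,gou] -> 8 lines: dnrb pha gou vszd wjsv hpiau jnp ondus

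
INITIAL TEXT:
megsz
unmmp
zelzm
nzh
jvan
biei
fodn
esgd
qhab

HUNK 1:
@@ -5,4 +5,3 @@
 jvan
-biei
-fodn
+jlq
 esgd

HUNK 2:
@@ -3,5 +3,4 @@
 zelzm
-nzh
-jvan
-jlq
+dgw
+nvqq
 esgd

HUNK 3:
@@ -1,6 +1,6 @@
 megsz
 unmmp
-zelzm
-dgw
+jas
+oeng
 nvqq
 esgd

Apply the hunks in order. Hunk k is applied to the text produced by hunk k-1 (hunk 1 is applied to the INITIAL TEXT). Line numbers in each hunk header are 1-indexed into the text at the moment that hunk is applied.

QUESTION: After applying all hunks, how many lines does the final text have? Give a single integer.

Answer: 7

Derivation:
Hunk 1: at line 5 remove [biei,fodn] add [jlq] -> 8 lines: megsz unmmp zelzm nzh jvan jlq esgd qhab
Hunk 2: at line 3 remove [nzh,jvan,jlq] add [dgw,nvqq] -> 7 lines: megsz unmmp zelzm dgw nvqq esgd qhab
Hunk 3: at line 1 remove [zelzm,dgw] add [jas,oeng] -> 7 lines: megsz unmmp jas oeng nvqq esgd qhab
Final line count: 7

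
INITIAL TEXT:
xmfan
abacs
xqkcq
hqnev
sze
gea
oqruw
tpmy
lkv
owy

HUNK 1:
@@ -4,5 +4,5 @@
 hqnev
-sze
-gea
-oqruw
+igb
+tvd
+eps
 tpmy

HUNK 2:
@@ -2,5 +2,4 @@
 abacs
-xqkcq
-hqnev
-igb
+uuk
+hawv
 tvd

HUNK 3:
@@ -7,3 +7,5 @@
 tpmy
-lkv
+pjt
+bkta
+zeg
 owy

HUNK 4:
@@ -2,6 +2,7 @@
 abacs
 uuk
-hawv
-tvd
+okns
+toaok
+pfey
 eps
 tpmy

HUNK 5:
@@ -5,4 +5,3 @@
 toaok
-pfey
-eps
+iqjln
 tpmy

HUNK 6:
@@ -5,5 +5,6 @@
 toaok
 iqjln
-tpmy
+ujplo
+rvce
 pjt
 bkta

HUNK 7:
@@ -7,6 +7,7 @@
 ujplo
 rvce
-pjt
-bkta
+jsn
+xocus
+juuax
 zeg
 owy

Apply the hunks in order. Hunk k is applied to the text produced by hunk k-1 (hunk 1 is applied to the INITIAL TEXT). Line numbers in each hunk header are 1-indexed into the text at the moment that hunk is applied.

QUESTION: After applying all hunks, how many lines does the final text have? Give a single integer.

Hunk 1: at line 4 remove [sze,gea,oqruw] add [igb,tvd,eps] -> 10 lines: xmfan abacs xqkcq hqnev igb tvd eps tpmy lkv owy
Hunk 2: at line 2 remove [xqkcq,hqnev,igb] add [uuk,hawv] -> 9 lines: xmfan abacs uuk hawv tvd eps tpmy lkv owy
Hunk 3: at line 7 remove [lkv] add [pjt,bkta,zeg] -> 11 lines: xmfan abacs uuk hawv tvd eps tpmy pjt bkta zeg owy
Hunk 4: at line 2 remove [hawv,tvd] add [okns,toaok,pfey] -> 12 lines: xmfan abacs uuk okns toaok pfey eps tpmy pjt bkta zeg owy
Hunk 5: at line 5 remove [pfey,eps] add [iqjln] -> 11 lines: xmfan abacs uuk okns toaok iqjln tpmy pjt bkta zeg owy
Hunk 6: at line 5 remove [tpmy] add [ujplo,rvce] -> 12 lines: xmfan abacs uuk okns toaok iqjln ujplo rvce pjt bkta zeg owy
Hunk 7: at line 7 remove [pjt,bkta] add [jsn,xocus,juuax] -> 13 lines: xmfan abacs uuk okns toaok iqjln ujplo rvce jsn xocus juuax zeg owy
Final line count: 13

Answer: 13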